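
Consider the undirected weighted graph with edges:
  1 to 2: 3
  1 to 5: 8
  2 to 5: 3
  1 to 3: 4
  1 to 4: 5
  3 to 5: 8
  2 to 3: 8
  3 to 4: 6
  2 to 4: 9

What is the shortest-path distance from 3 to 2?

Some routes from 3 to 2:
3 - 4 - 1 - 2: 6 + 5 + 3 = 14
3 - 4 - 2: 6 + 9 = 15
3 - 1 - 2: 4 + 3 = 7
3 - 5 - 2: 8 + 3 = 11
3 - 2: 8
Best route has total 7.

7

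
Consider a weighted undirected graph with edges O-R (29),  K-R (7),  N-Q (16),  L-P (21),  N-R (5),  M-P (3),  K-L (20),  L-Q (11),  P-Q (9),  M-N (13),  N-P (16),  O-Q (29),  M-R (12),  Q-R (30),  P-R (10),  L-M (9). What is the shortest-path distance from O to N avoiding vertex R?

Checking several routes:
O -> Q -> P -> N: 29 + 9 + 16 = 54
O -> Q -> N: 29 + 16 = 45
O -> Q -> P -> M -> N: 29 + 9 + 3 + 13 = 54
Shortest: 45.

45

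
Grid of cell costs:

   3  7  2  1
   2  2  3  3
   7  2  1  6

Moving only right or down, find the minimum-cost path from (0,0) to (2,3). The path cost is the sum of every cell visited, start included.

Path (0,0) → (1,0) → (1,1) → (2,1) → (2,2) → (2,3): 3 + 2 + 2 + 2 + 1 + 6 = 16.
(Top row then right column would cost 22.)

16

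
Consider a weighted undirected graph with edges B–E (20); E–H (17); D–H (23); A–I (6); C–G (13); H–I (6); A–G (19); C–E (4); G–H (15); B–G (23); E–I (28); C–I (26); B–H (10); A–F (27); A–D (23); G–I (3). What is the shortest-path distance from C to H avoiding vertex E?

Some routes from C to H avoiding E:
C→I→H: 26 + 6 = 32
C→G→I→H: 13 + 3 + 6 = 22
C→I→G→H: 26 + 3 + 15 = 44
C→G→H: 13 + 15 = 28
C→G→A→I→H: 13 + 19 + 6 + 6 = 44
The minimum is 22.

22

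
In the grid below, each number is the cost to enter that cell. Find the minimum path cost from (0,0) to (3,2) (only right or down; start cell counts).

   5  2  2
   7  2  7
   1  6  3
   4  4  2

One optimal route is r0c0→r0c1→r1c1→r2c1→r2c2→r3c2.
Its cost is 5 + 2 + 2 + 6 + 3 + 2 = 20.
For comparison, the top-then-right route costs 21.

20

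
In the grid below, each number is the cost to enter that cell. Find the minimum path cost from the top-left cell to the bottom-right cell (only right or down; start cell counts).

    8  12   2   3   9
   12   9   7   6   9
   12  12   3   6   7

44

Cheapest: (0,0) -> (0,1) -> (0,2) -> (0,3) -> (1,3) -> (2,3) -> (2,4)
  8 + 12 + 2 + 3 + 6 + 6 + 7 = 44
(Top row then right column would cost 50.)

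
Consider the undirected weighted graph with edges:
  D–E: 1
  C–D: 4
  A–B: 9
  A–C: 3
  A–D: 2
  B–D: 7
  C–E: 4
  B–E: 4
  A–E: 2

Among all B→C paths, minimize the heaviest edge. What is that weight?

4

Some routes from B to C:
B → E → A → C: max(4, 2, 3) = 4
B → E → A → D → C: max(4, 2, 2, 4) = 4
B → E → D → C: max(4, 1, 4) = 4
B → E → D → A → C: max(4, 1, 2, 3) = 4
Smallest bottleneck: 4.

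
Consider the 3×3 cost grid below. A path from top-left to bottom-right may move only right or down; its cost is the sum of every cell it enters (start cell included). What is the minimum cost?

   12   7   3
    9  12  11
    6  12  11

Take [0,0] -> [0,1] -> [0,2] -> [1,2] -> [2,2] for a total of 12 + 7 + 3 + 11 + 11 = 44.

44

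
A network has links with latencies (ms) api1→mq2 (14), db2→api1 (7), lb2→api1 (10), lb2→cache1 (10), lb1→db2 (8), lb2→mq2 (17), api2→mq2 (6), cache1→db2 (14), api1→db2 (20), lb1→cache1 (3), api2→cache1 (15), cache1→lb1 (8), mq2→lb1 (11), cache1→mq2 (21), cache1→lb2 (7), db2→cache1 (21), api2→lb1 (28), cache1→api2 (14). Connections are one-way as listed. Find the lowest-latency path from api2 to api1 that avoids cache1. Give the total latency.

Paths from api2 to api1 avoiding cache1:
api2 -> mq2 -> lb1 -> db2 -> api1: 6 + 11 + 8 + 7 = 32
api2 -> lb1 -> db2 -> api1: 28 + 8 + 7 = 43
The minimum is 32 ms.

32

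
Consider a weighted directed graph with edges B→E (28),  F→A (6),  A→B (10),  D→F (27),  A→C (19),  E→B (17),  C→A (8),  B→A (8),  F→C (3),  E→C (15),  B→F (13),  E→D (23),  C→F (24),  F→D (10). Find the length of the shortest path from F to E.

Paths from F to E:
F-A-B-E: 6 + 10 + 28 = 44
F-C-A-B-E: 3 + 8 + 10 + 28 = 49
The minimum is 44.

44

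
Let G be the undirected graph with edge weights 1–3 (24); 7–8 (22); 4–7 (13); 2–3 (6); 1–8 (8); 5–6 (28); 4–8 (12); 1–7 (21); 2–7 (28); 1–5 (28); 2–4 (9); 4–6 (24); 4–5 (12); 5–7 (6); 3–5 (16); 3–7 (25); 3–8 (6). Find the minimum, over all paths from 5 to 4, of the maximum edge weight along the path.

12

A few of the 5→4 routes:
5 -> 4: max(12) = 12
5 -> 3 -> 8 -> 4: max(16, 6, 12) = 16
5 -> 3 -> 2 -> 4: max(16, 6, 9) = 16
5 -> 7 -> 4: max(6, 13) = 13
The minimum achievable maximum is 12.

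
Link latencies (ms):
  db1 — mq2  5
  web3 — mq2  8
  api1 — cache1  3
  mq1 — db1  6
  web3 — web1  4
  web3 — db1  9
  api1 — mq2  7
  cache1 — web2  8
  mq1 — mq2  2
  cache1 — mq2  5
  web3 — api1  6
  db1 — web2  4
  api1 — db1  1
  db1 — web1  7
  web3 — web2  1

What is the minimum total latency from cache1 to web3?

9

A few of the cache1→web3 routes:
cache1 -> api1 -> db1 -> web2 -> web3: 3 + 1 + 4 + 1 = 9
cache1 -> web2 -> web3: 8 + 1 = 9
cache1 -> api1 -> web3: 3 + 6 = 9
The minimum is 9 ms.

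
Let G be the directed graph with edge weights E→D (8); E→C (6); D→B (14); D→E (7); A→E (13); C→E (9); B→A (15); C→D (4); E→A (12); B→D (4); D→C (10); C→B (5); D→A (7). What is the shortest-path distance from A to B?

24

Routes from A to B:
A -> E -> C -> D -> B: 13 + 6 + 4 + 14 = 37
A -> E -> D -> C -> B: 13 + 8 + 10 + 5 = 36
A -> E -> C -> B: 13 + 6 + 5 = 24
A -> E -> D -> B: 13 + 8 + 14 = 35
The minimum is 24.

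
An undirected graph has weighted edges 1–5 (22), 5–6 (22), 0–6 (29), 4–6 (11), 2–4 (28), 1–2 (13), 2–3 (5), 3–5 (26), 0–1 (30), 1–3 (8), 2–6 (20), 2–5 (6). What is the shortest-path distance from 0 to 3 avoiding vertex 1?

Checking several routes:
0-6-2-3: 29 + 20 + 5 = 54
0-6-5-2-3: 29 + 22 + 6 + 5 = 62
0-6-4-2-3: 29 + 11 + 28 + 5 = 73
Best route has total 54.

54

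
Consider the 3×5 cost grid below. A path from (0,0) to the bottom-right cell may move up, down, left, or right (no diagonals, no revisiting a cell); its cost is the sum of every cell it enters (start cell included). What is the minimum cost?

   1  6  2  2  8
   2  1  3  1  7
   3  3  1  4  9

Take (0,0)→(1,0)→(1,1)→(1,2)→(1,3)→(2,3)→(2,4) for a total of 1 + 2 + 1 + 3 + 1 + 4 + 9 = 21.

21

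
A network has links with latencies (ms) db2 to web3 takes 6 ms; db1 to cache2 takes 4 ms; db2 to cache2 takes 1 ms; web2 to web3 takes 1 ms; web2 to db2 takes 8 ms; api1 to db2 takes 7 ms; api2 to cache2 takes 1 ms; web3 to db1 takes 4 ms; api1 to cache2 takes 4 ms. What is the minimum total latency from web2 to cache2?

Candidate routes:
web2→web3→db2→cache2: 1 + 6 + 1 = 8
web2→web3→db1→cache2: 1 + 4 + 4 = 9
web2→db2→api1→cache2: 8 + 7 + 4 = 19
web2→db2→cache2: 8 + 1 = 9
web2→db2→web3→db1→cache2: 8 + 6 + 4 + 4 = 22
web2→web3→db2→api1→cache2: 1 + 6 + 7 + 4 = 18
The minimum is 8 ms.

8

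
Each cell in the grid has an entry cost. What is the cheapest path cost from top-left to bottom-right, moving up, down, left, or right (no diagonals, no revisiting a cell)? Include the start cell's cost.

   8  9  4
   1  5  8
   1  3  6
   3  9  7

26

One optimal route is r0c0 r1c0 r2c0 r2c1 r2c2 r3c2.
Its cost is 8 + 1 + 1 + 3 + 6 + 7 = 26.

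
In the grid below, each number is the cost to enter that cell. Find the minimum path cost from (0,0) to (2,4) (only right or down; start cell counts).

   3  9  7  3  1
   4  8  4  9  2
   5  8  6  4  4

One optimal route is r0c0 -> r0c1 -> r0c2 -> r0c3 -> r0c4 -> r1c4 -> r2c4.
Its cost is 3 + 9 + 7 + 3 + 1 + 2 + 4 = 29.

29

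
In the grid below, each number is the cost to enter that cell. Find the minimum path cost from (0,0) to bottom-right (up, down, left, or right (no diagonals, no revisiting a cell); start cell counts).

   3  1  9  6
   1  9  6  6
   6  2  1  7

Cheapest: (0,0) -> (1,0) -> (2,0) -> (2,1) -> (2,2) -> (2,3)
  3 + 1 + 6 + 2 + 1 + 7 = 20

20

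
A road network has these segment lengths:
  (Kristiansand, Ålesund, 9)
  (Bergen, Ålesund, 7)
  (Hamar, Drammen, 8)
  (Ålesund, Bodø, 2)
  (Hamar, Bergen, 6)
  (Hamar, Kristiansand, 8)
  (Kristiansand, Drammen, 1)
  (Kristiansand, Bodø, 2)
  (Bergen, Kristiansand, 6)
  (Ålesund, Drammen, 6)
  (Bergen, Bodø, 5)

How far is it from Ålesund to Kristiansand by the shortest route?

4

Comparing a few candidate routes:
Ålesund → Drammen → Kristiansand: 6 + 1 = 7
Ålesund → Kristiansand: 9
Ålesund → Bodø → Kristiansand: 2 + 2 = 4
Shortest: 4.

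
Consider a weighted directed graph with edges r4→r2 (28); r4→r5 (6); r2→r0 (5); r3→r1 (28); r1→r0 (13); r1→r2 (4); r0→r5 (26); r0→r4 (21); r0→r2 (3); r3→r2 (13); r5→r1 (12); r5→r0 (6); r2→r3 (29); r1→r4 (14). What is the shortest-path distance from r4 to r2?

Some routes from r4 to r2:
r4-r2: 28
r4-r5-r1-r2: 6 + 12 + 4 = 22
r4-r5-r0-r2: 6 + 6 + 3 = 15
Shortest: 15.

15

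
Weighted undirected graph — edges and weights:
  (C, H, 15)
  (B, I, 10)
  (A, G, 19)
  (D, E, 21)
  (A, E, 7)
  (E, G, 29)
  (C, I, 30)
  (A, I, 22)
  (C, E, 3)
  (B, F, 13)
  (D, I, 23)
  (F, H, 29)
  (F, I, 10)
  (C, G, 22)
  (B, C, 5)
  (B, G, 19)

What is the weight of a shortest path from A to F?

A few of the A→F routes:
A-E-C-B-F: 7 + 3 + 5 + 13 = 28
A-I-F: 22 + 10 = 32
A-E-C-B-I-F: 7 + 3 + 5 + 10 + 10 = 35
The minimum is 28.

28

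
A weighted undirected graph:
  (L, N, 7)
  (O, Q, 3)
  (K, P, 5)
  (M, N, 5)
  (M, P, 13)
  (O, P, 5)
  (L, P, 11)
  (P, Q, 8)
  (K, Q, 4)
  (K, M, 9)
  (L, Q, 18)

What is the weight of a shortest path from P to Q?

8

Comparing a few candidate routes:
P→Q: 8
P→L→N→M→K→Q: 11 + 7 + 5 + 9 + 4 = 36
P→M→K→Q: 13 + 9 + 4 = 26
P→K→Q: 5 + 4 = 9
P→L→Q: 11 + 18 = 29
P→O→Q: 5 + 3 = 8
Shortest: 8.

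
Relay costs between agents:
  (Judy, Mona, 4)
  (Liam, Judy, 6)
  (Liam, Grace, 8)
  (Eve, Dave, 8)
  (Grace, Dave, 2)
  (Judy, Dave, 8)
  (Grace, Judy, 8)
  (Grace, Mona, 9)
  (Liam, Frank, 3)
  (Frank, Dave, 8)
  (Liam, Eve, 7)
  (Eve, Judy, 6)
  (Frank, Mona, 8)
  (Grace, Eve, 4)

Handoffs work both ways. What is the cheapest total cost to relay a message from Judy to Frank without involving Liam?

Some routes from Judy to Frank avoiding Liam:
Judy → Mona → Frank: 4 + 8 = 12
Judy → Grace → Dave → Frank: 8 + 2 + 8 = 18
Judy → Dave → Frank: 8 + 8 = 16
The minimum is 12.

12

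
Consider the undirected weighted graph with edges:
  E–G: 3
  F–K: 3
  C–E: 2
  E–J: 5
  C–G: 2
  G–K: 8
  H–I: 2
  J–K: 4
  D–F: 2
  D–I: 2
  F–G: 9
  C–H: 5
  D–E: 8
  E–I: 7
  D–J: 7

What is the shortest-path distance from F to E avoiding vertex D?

12

Comparing a few candidate routes:
F -> G -> C -> E: 9 + 2 + 2 = 13
F -> K -> G -> C -> E: 3 + 8 + 2 + 2 = 15
F -> K -> J -> E: 3 + 4 + 5 = 12
F -> G -> C -> H -> I -> E: 9 + 2 + 5 + 2 + 7 = 25
F -> K -> G -> E: 3 + 8 + 3 = 14
F -> G -> E: 9 + 3 = 12
Best route has total 12.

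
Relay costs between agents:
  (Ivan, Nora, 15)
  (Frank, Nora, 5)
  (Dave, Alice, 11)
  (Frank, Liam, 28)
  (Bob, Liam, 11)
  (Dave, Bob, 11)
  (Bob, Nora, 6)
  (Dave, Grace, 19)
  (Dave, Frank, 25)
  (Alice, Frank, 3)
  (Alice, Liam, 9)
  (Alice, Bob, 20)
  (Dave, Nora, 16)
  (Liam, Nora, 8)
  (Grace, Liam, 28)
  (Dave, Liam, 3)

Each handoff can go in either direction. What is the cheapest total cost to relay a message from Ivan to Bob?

Comparing a few candidate routes:
Ivan -> Nora -> Liam -> Dave -> Bob: 15 + 8 + 3 + 11 = 37
Ivan -> Nora -> Dave -> Bob: 15 + 16 + 11 = 42
Ivan -> Nora -> Bob: 15 + 6 = 21
Ivan -> Nora -> Liam -> Bob: 15 + 8 + 11 = 34
Ivan -> Nora -> Frank -> Alice -> Liam -> Bob: 15 + 5 + 3 + 9 + 11 = 43
Shortest: 21.

21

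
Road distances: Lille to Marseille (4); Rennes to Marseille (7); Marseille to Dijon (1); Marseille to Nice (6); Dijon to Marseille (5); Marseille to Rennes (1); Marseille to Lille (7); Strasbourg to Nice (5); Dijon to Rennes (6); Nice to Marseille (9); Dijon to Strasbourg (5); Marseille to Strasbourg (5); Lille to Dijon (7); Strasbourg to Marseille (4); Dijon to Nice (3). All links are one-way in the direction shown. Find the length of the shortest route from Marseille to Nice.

Comparing a few candidate routes:
Marseille→Nice: 6
Marseille→Dijon→Strasbourg→Nice: 1 + 5 + 5 = 11
Marseille→Strasbourg→Nice: 5 + 5 = 10
Marseille→Dijon→Nice: 1 + 3 = 4
Shortest: 4.

4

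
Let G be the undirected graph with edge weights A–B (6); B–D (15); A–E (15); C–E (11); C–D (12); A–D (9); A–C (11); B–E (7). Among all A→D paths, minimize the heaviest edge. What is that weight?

A few of the A→D routes:
A→C→D: max(11, 12) = 12
A→B→E→C→D: max(6, 7, 11, 12) = 12
A→E→B→D: max(15, 7, 15) = 15
A→D: max(9) = 9
Best route has worst link 9.

9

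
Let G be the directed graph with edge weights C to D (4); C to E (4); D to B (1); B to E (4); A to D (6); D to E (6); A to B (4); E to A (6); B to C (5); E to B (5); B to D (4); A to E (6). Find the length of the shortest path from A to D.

6

Some routes from A to D:
A - B - D: 4 + 4 = 8
A - B - C - D: 4 + 5 + 4 = 13
A - D: 6
A - E - B - D: 6 + 5 + 4 = 15
The minimum is 6.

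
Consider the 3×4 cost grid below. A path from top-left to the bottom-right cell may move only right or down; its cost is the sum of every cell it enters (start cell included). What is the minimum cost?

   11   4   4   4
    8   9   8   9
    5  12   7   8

40

Path r0c0 -> r0c1 -> r0c2 -> r0c3 -> r1c3 -> r2c3: 11 + 4 + 4 + 4 + 9 + 8 = 40.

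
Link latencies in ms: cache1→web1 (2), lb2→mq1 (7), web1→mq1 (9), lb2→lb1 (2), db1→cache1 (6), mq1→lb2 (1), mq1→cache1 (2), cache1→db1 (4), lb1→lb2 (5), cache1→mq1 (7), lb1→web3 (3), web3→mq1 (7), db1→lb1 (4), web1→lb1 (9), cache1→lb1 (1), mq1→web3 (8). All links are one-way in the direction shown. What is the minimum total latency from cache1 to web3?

Comparing a few candidate routes:
cache1 - lb1 - web3: 1 + 3 = 4
cache1 - web1 - mq1 - lb2 - lb1 - web3: 2 + 9 + 1 + 2 + 3 = 17
cache1 - mq1 - lb2 - lb1 - web3: 7 + 1 + 2 + 3 = 13
cache1 - mq1 - web3: 7 + 8 = 15
cache1 - web1 - lb1 - web3: 2 + 9 + 3 = 14
cache1 - db1 - lb1 - web3: 4 + 4 + 3 = 11
Best route has total 4 ms.

4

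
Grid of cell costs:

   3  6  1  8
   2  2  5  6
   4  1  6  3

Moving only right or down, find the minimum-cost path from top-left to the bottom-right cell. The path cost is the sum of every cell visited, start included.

17

Best path: [0,0] → [1,0] → [1,1] → [2,1] → [2,2] → [2,3]
Cost: 3 + 2 + 2 + 1 + 6 + 3 = 17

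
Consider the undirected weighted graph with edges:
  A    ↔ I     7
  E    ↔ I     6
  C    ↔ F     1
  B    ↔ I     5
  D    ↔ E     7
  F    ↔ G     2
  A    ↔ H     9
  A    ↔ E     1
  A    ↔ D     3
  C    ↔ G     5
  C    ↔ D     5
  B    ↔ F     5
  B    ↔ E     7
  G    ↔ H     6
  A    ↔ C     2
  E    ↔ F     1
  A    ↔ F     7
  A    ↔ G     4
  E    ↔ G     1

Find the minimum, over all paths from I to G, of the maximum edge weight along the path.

5

A few of the I→G routes:
I → B → F → C → G: max(5, 5, 1, 5) = 5
I → B → F → C → A → G: max(5, 5, 1, 2, 4) = 5
I → B → F → C → D → A → E → G: max(5, 5, 1, 5, 3, 1, 1) = 5
I → B → F → C → D → A → G: max(5, 5, 1, 5, 3, 4) = 5
The minimum achievable maximum is 5.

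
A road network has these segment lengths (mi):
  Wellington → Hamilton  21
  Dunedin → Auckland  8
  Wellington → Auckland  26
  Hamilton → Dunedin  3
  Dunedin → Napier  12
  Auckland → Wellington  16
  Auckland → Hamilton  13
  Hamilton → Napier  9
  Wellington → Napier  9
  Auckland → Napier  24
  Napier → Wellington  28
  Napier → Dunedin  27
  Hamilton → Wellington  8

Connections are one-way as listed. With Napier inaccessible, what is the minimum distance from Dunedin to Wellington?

Routes from Dunedin to Wellington avoiding Napier:
Dunedin -> Auckland -> Hamilton -> Wellington: 8 + 13 + 8 = 29
Dunedin -> Auckland -> Wellington: 8 + 16 = 24
The minimum is 24 mi.

24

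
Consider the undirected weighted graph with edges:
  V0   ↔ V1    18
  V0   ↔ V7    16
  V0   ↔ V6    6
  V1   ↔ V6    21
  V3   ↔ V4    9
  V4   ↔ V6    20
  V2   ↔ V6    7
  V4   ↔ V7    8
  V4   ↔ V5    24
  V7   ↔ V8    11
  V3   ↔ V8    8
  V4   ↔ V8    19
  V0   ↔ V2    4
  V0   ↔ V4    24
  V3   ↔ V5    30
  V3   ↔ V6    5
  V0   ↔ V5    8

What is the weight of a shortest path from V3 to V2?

12

Comparing a few candidate routes:
V3 → V6 → V0 → V2: 5 + 6 + 4 = 15
V3 → V4 → V6 → V2: 9 + 20 + 7 = 36
V3 → V6 → V2: 5 + 7 = 12
V3 → V4 → V0 → V2: 9 + 24 + 4 = 37
Best route has total 12.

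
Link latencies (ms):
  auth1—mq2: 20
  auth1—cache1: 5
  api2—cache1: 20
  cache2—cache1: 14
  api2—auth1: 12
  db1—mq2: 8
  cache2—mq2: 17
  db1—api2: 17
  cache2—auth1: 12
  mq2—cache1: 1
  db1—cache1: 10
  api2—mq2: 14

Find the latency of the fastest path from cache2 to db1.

A few of the cache2→db1 routes:
cache2-auth1-cache1-mq2-db1: 12 + 5 + 1 + 8 = 26
cache2-mq2-db1: 17 + 8 = 25
cache2-cache1-db1: 14 + 10 = 24
cache2-cache1-mq2-db1: 14 + 1 + 8 = 23
Shortest: 23 ms.

23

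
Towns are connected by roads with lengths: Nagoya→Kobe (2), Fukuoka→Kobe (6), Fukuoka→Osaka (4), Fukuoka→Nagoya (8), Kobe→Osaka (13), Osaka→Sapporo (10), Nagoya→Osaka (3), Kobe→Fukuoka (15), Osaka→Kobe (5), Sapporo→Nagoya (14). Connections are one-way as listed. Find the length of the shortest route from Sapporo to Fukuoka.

Paths from Sapporo to Fukuoka:
Sapporo→Nagoya→Kobe→Fukuoka: 14 + 2 + 15 = 31
Sapporo→Nagoya→Osaka→Kobe→Fukuoka: 14 + 3 + 5 + 15 = 37
Shortest: 31.

31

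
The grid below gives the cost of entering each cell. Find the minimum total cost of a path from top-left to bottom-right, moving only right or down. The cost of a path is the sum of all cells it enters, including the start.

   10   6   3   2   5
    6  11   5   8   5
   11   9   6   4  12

One optimal route is r0c0→r0c1→r0c2→r0c3→r0c4→r1c4→r2c4.
Its cost is 10 + 6 + 3 + 2 + 5 + 5 + 12 = 43.

43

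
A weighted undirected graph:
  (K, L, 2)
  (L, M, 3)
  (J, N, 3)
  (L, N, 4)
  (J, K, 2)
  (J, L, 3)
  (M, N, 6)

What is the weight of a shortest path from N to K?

A few of the N→K routes:
N→M→L→K: 6 + 3 + 2 = 11
N→J→L→K: 3 + 3 + 2 = 8
N→J→K: 3 + 2 = 5
N→L→J→K: 4 + 3 + 2 = 9
N→L→K: 4 + 2 = 6
The minimum is 5.

5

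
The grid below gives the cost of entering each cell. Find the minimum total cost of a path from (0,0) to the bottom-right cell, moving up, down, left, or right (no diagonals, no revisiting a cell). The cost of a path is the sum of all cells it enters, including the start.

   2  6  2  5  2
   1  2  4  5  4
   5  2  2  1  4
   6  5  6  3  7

Take [0,0] [1,0] [1,1] [2,1] [2,2] [2,3] [3,3] [3,4] for a total of 2 + 1 + 2 + 2 + 2 + 1 + 3 + 7 = 20.

20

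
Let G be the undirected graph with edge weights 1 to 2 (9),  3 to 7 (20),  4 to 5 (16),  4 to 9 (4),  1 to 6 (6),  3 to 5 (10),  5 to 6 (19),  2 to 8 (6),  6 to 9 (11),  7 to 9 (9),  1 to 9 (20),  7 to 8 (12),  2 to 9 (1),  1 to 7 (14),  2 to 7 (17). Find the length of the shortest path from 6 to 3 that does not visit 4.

A few of the 6→3 routes:
6 -> 5 -> 3: 19 + 10 = 29
6 -> 9 -> 2 -> 7 -> 3: 11 + 1 + 17 + 20 = 49
6 -> 1 -> 2 -> 9 -> 7 -> 3: 6 + 9 + 1 + 9 + 20 = 45
6 -> 9 -> 7 -> 3: 11 + 9 + 20 = 40
6 -> 1 -> 7 -> 3: 6 + 14 + 20 = 40
Best route has total 29.

29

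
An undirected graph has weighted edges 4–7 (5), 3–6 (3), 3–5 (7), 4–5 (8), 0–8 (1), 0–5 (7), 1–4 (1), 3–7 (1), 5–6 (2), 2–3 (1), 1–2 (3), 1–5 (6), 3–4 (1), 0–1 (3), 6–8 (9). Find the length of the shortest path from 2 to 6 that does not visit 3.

Checking several routes:
2→1→5→6: 3 + 6 + 2 = 11
2→1→4→5→6: 3 + 1 + 8 + 2 = 14
2→1→0→5→6: 3 + 3 + 7 + 2 = 15
Best route has total 11.

11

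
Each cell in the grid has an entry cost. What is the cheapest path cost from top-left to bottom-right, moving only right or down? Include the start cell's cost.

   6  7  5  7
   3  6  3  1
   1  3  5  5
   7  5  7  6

Path (0,0)→(1,0)→(2,0)→(2,1)→(2,2)→(2,3)→(3,3): 6 + 3 + 1 + 3 + 5 + 5 + 6 = 29.
(Top row then right column would cost 37.)

29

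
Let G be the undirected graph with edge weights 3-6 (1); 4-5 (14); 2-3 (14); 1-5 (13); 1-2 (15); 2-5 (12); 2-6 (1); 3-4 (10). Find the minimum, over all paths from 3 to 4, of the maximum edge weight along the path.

10

A few of the 3→4 routes:
3-2-5-4: max(14, 12, 14) = 14
3-6-2-1-5-4: max(1, 1, 15, 13, 14) = 15
3-6-2-5-4: max(1, 1, 12, 14) = 14
3-4: max(10) = 10
Smallest bottleneck: 10.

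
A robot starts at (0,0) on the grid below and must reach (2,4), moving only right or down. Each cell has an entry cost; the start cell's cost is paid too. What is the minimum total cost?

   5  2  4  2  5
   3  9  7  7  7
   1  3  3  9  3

27

One optimal route is (0,0) -> (1,0) -> (2,0) -> (2,1) -> (2,2) -> (2,3) -> (2,4).
Its cost is 5 + 3 + 1 + 3 + 3 + 9 + 3 = 27.
For comparison, the top-then-right route costs 28.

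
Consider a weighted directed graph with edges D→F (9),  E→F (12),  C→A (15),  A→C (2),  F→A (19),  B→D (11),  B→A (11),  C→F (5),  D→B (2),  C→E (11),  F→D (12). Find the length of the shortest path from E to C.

Routes from E to C:
E→F→D→B→A→C: 12 + 12 + 2 + 11 + 2 = 39
E→F→A→C: 12 + 19 + 2 = 33
Shortest: 33.

33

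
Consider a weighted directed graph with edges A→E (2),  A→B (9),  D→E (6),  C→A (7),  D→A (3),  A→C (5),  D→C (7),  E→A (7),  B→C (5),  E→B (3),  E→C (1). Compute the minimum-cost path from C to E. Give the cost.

9

Paths from C to E:
C → A → E: 7 + 2 = 9
Best route has total 9.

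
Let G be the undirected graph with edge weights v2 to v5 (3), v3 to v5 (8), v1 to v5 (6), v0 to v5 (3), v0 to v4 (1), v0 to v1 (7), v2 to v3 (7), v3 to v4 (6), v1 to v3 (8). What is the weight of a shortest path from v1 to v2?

Some routes from v1 to v2:
v1 → v3 → v5 → v2: 8 + 8 + 3 = 19
v1 → v5 → v2: 6 + 3 = 9
v1 → v3 → v2: 8 + 7 = 15
v1 → v0 → v5 → v2: 7 + 3 + 3 = 13
Shortest: 9.

9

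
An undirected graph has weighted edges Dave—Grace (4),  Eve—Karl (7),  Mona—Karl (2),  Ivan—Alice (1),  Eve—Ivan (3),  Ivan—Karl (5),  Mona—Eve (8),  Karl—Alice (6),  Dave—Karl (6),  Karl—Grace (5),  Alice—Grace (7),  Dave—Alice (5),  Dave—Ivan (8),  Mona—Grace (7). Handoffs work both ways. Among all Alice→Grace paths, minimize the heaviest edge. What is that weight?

5

Checking several routes:
Alice -> Ivan -> Karl -> Dave -> Grace: max(1, 5, 6, 4) = 6
Alice -> Ivan -> Karl -> Grace: max(1, 5, 5) = 5
Alice -> Karl -> Grace: max(6, 5) = 6
Alice -> Dave -> Grace: max(5, 4) = 5
Alice -> Dave -> Karl -> Grace: max(5, 6, 5) = 6
Smallest bottleneck: 5.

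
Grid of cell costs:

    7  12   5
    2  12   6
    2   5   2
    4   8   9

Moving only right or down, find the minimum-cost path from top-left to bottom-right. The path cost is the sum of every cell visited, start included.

27

Cheapest: r0c0 -> r1c0 -> r2c0 -> r2c1 -> r2c2 -> r3c2
  7 + 2 + 2 + 5 + 2 + 9 = 27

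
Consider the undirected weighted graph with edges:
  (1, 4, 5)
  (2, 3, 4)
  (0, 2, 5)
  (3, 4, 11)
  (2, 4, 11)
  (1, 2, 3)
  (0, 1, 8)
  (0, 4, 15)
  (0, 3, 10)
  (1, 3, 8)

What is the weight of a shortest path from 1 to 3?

Checking several routes:
1→2→3: 3 + 4 = 7
1→2→0→3: 3 + 5 + 10 = 18
1→4→3: 5 + 11 = 16
1→0→2→3: 8 + 5 + 4 = 17
1→3: 8
1→0→3: 8 + 10 = 18
Best route has total 7.

7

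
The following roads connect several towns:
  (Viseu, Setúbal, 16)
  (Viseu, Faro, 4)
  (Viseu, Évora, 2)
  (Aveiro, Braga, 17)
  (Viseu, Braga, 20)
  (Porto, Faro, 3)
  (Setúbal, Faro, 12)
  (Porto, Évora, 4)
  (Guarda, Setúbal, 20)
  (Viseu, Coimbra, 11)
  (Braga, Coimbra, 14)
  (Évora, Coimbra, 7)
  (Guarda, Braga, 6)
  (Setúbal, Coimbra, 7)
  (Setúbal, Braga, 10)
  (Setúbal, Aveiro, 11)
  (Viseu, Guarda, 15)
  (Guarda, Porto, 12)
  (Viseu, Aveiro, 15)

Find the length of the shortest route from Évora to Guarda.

Checking several routes:
Évora → Porto → Guarda: 4 + 12 = 16
Évora → Viseu → Faro → Porto → Guarda: 2 + 4 + 3 + 12 = 21
Évora → Viseu → Guarda: 2 + 15 = 17
The minimum is 16.

16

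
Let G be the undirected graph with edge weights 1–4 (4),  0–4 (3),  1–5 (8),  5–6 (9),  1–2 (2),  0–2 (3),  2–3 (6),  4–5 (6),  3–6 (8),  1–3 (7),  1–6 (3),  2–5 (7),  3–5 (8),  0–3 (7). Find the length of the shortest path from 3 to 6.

A few of the 3→6 routes:
3-6: 8
3-1-6: 7 + 3 = 10
3-2-1-6: 6 + 2 + 3 = 11
3-0-2-1-6: 7 + 3 + 2 + 3 = 15
Best route has total 8.

8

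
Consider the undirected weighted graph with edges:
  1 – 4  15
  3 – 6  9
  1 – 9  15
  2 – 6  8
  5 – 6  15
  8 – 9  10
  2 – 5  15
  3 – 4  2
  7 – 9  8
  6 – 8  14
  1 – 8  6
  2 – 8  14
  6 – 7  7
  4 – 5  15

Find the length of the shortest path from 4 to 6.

11

Some routes from 4 to 6:
4→5→6: 15 + 15 = 30
4→1→8→6: 15 + 6 + 14 = 35
4→5→2→6: 15 + 15 + 8 = 38
4→3→6: 2 + 9 = 11
Shortest: 11.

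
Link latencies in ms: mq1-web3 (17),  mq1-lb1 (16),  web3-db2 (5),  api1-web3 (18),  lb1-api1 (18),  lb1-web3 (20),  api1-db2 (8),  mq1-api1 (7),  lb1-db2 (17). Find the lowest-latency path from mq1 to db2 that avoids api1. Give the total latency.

Comparing a few candidate routes:
mq1-lb1-web3-db2: 16 + 20 + 5 = 41
mq1-lb1-db2: 16 + 17 = 33
mq1-web3-db2: 17 + 5 = 22
Best route has total 22 ms.

22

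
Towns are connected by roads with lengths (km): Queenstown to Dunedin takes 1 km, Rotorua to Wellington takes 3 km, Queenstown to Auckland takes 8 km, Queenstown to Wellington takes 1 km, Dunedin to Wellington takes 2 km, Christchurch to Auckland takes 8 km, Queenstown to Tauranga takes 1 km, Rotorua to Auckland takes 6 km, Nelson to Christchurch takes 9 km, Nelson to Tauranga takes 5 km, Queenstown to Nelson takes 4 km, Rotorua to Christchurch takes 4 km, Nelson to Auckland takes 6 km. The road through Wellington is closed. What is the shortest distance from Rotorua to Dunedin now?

Comparing a few candidate routes:
Rotorua - Auckland - Queenstown - Dunedin: 6 + 8 + 1 = 15
Rotorua - Christchurch - Nelson - Queenstown - Dunedin: 4 + 9 + 4 + 1 = 18
Rotorua - Auckland - Nelson - Queenstown - Dunedin: 6 + 6 + 4 + 1 = 17
Rotorua - Auckland - Nelson - Tauranga - Queenstown - Dunedin: 6 + 6 + 5 + 1 + 1 = 19
Shortest: 15 km.

15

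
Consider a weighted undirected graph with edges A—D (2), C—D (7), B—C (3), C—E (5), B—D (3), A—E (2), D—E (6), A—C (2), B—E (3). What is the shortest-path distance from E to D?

Some routes from E to D:
E → A → D: 2 + 2 = 4
E → D: 6
E → B → D: 3 + 3 = 6
Best route has total 4.

4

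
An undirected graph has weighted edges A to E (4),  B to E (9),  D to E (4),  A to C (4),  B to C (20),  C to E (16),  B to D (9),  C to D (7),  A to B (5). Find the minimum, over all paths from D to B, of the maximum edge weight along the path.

5

Comparing a few candidate routes:
D - E - A - B: max(4, 4, 5) = 5
D - C - A - E - B: max(7, 4, 4, 9) = 9
D - E - B: max(4, 9) = 9
D - C - A - B: max(7, 4, 5) = 7
Best route has worst link 5.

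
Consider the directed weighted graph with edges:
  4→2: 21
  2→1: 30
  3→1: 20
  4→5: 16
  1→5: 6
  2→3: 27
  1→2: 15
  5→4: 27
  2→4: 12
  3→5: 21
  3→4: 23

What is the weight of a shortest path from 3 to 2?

35

Paths from 3 to 2:
3 - 4 - 2: 23 + 21 = 44
3 - 1 - 2: 20 + 15 = 35
3 - 1 - 5 - 4 - 2: 20 + 6 + 27 + 21 = 74
3 - 5 - 4 - 2: 21 + 27 + 21 = 69
Shortest: 35.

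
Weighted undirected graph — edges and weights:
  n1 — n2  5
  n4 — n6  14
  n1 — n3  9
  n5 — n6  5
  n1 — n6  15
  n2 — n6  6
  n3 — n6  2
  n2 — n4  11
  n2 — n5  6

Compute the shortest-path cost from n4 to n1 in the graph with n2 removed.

25

Paths from n4 to n1 avoiding n2:
n4 - n6 - n3 - n1: 14 + 2 + 9 = 25
n4 - n6 - n1: 14 + 15 = 29
Best route has total 25.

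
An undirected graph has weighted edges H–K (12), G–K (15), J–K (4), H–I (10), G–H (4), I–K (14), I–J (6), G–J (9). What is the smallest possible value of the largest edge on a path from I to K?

6

Comparing a few candidate routes:
I - J - K: max(6, 4) = 6
I - H - K: max(10, 12) = 12
I - J - G - H - K: max(6, 9, 4, 12) = 12
I - H - G - J - K: max(10, 4, 9, 4) = 10
The minimum achievable maximum is 6.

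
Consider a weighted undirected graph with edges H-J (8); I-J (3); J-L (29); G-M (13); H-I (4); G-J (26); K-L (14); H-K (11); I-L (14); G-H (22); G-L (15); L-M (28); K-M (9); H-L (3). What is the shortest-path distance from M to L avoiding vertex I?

23

A few of the M→L routes:
M -> G -> H -> L: 13 + 22 + 3 = 38
M -> L: 28
M -> K -> H -> L: 9 + 11 + 3 = 23
M -> K -> L: 9 + 14 = 23
M -> G -> L: 13 + 15 = 28
Shortest: 23.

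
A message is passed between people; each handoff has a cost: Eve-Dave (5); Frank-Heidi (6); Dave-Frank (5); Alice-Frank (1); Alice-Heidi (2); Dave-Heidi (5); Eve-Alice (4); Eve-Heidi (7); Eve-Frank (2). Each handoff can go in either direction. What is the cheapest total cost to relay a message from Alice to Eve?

3

A few of the Alice→Eve routes:
Alice→Frank→Dave→Eve: 1 + 5 + 5 = 11
Alice→Heidi→Eve: 2 + 7 = 9
Alice→Frank→Eve: 1 + 2 = 3
Alice→Eve: 4
Alice→Heidi→Frank→Eve: 2 + 6 + 2 = 10
Shortest: 3.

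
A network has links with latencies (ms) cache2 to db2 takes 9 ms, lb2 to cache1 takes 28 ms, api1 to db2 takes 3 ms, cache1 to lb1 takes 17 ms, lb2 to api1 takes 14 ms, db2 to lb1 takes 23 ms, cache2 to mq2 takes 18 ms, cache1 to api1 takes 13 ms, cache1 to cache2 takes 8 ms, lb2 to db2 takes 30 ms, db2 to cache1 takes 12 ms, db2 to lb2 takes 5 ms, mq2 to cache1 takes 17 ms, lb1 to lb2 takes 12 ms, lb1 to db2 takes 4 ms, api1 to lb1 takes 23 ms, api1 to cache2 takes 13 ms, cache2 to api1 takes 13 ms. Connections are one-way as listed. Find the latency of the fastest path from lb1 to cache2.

Comparing a few candidate routes:
lb1 - db2 - cache1 - api1 - cache2: 4 + 12 + 13 + 13 = 42
lb1 - db2 - lb2 - cache1 - cache2: 4 + 5 + 28 + 8 = 45
lb1 - db2 - cache1 - cache2: 4 + 12 + 8 = 24
lb1 - db2 - lb2 - api1 - cache2: 4 + 5 + 14 + 13 = 36
lb1 - lb2 - api1 - cache2: 12 + 14 + 13 = 39
Best route has total 24 ms.

24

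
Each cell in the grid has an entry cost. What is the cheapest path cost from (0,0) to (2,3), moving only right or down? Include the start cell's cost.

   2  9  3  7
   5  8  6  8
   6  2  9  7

One optimal route is r0c0 → r1c0 → r2c0 → r2c1 → r2c2 → r2c3.
Its cost is 2 + 5 + 6 + 2 + 9 + 7 = 31.
(Top row then right column would cost 36.)

31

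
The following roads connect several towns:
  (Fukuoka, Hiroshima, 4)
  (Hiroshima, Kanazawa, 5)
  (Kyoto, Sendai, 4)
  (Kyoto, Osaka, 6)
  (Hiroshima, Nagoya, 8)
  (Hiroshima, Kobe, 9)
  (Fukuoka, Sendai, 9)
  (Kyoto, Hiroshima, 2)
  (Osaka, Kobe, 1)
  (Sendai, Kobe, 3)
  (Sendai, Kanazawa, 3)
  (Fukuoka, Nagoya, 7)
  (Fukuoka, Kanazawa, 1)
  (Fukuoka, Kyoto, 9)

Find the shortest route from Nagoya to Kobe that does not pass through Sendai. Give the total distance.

17

Comparing a few candidate routes:
Nagoya → Hiroshima → Kyoto → Osaka → Kobe: 8 + 2 + 6 + 1 = 17
Nagoya → Fukuoka → Hiroshima → Kyoto → Osaka → Kobe: 7 + 4 + 2 + 6 + 1 = 20
Nagoya → Fukuoka → Hiroshima → Kobe: 7 + 4 + 9 = 20
Nagoya → Hiroshima → Kobe: 8 + 9 = 17
Best route has total 17.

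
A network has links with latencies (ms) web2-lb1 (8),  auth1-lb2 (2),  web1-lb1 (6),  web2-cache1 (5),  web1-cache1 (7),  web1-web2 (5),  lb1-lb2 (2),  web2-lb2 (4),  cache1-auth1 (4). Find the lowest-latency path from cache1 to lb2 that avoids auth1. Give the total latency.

9

A few of the cache1→lb2 routes:
cache1→web2→lb2: 5 + 4 = 9
cache1→web1→lb1→lb2: 7 + 6 + 2 = 15
cache1→web2→lb1→lb2: 5 + 8 + 2 = 15
Shortest: 9 ms.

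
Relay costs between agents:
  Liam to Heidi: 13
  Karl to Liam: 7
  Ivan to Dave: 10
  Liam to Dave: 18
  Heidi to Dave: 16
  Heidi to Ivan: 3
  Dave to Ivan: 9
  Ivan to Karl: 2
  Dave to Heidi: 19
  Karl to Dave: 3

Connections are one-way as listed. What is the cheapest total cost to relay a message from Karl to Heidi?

Paths from Karl to Heidi:
Karl -> Liam -> Heidi: 7 + 13 = 20
Karl -> Liam -> Dave -> Heidi: 7 + 18 + 19 = 44
Karl -> Dave -> Heidi: 3 + 19 = 22
Shortest: 20.

20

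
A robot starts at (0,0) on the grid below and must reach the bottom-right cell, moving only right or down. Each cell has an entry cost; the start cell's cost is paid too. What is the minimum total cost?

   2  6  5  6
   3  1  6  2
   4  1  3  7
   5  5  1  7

18

Take r0c0 → r1c0 → r1c1 → r2c1 → r2c2 → r3c2 → r3c3 for a total of 2 + 3 + 1 + 1 + 3 + 1 + 7 = 18.
(Top row then right column would cost 35.)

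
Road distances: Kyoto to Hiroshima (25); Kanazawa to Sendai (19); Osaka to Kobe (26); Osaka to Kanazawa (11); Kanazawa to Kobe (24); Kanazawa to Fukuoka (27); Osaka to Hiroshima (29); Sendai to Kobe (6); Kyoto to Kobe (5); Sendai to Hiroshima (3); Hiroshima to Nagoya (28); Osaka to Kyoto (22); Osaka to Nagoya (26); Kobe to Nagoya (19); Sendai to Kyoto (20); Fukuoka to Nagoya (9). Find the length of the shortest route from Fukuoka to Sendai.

Some routes from Fukuoka to Sendai:
Fukuoka → Nagoya → Kobe → Sendai: 9 + 19 + 6 = 34
Fukuoka → Nagoya → Hiroshima → Sendai: 9 + 28 + 3 = 40
Fukuoka → Kanazawa → Sendai: 27 + 19 = 46
Fukuoka → Nagoya → Kobe → Kyoto → Sendai: 9 + 19 + 5 + 20 = 53
The minimum is 34.

34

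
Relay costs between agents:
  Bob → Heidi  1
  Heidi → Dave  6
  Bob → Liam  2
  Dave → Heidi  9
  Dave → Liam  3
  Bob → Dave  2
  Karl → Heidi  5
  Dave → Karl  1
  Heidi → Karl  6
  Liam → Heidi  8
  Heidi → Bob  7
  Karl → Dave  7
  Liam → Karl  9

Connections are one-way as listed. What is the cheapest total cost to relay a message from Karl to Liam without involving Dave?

Candidate routes:
Karl -> Heidi -> Bob -> Liam: 5 + 7 + 2 = 14
Shortest: 14.

14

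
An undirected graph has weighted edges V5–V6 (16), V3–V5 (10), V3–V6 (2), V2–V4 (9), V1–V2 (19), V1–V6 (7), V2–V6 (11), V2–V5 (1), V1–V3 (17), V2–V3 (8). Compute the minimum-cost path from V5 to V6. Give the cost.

Comparing a few candidate routes:
V5-V3-V6: 10 + 2 = 12
V5-V2-V3-V6: 1 + 8 + 2 = 11
V5-V6: 16
V5-V2-V6: 1 + 11 = 12
Shortest: 11.

11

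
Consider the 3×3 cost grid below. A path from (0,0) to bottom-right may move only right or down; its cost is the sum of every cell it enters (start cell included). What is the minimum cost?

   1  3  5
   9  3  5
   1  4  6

17

Cheapest: (0,0) (0,1) (1,1) (2,1) (2,2)
  1 + 3 + 3 + 4 + 6 = 17
For comparison, the top-then-right route costs 20.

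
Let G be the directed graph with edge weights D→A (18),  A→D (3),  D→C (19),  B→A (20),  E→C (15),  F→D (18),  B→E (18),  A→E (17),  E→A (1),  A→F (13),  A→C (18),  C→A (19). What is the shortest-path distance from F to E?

53

Paths from F to E:
F -> D -> C -> A -> E: 18 + 19 + 19 + 17 = 73
F -> D -> A -> E: 18 + 18 + 17 = 53
Best route has total 53.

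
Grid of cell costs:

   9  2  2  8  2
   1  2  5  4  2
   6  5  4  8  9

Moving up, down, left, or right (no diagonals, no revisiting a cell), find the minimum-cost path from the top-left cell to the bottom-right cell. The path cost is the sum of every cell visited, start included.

Cheapest: (0,0)→(1,0)→(1,1)→(1,2)→(1,3)→(1,4)→(2,4)
  9 + 1 + 2 + 5 + 4 + 2 + 9 = 32

32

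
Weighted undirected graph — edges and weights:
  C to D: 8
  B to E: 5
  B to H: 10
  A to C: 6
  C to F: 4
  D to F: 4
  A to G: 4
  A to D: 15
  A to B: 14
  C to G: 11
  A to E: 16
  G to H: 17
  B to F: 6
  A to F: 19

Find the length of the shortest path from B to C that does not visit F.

20

Checking several routes:
B -> A -> G -> C: 14 + 4 + 11 = 29
B -> A -> C: 14 + 6 = 20
B -> H -> G -> A -> C: 10 + 17 + 4 + 6 = 37
B -> E -> A -> G -> C: 5 + 16 + 4 + 11 = 36
B -> A -> D -> C: 14 + 15 + 8 = 37
B -> E -> A -> C: 5 + 16 + 6 = 27
Best route has total 20.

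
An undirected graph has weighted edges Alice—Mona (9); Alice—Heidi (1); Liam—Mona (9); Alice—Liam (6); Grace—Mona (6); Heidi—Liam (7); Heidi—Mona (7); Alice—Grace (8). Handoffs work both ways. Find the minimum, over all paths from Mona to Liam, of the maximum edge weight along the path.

Comparing a few candidate routes:
Mona → Heidi → Liam: max(7, 7) = 7
Mona → Heidi → Alice → Liam: max(7, 1, 6) = 7
Mona → Grace → Alice → Liam: max(6, 8, 6) = 8
Best route has worst link 7.

7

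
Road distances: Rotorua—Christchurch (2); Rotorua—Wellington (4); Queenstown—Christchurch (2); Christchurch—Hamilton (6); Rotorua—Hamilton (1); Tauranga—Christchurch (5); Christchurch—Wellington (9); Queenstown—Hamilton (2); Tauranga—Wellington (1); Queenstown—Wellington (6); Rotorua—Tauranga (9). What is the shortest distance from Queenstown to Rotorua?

3

Checking several routes:
Queenstown-Christchurch-Rotorua: 2 + 2 = 4
Queenstown-Christchurch-Hamilton-Rotorua: 2 + 6 + 1 = 9
Queenstown-Hamilton-Rotorua: 2 + 1 = 3
Shortest: 3.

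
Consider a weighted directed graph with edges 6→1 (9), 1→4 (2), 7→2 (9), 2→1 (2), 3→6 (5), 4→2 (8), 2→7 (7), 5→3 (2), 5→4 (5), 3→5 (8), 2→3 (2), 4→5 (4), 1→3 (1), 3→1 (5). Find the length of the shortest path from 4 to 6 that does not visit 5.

15

Routes from 4 to 6 avoiding 5:
4 -> 2 -> 1 -> 3 -> 6: 8 + 2 + 1 + 5 = 16
4 -> 2 -> 3 -> 6: 8 + 2 + 5 = 15
Shortest: 15.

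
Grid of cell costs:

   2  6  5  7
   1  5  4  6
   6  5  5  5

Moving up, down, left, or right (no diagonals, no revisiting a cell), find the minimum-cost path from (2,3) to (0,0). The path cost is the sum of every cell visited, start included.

22

One optimal route is [2,3] -> [2,2] -> [1,2] -> [1,1] -> [1,0] -> [0,0].
Its cost is 5 + 5 + 4 + 5 + 1 + 2 = 22.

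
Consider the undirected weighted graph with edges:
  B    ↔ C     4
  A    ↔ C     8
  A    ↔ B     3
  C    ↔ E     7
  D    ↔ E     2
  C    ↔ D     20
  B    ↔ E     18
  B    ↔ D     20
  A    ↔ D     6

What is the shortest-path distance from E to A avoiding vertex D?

Candidate routes:
E→B→C→A: 18 + 4 + 8 = 30
E→B→A: 18 + 3 = 21
E→C→A: 7 + 8 = 15
E→C→B→A: 7 + 4 + 3 = 14
Shortest: 14.

14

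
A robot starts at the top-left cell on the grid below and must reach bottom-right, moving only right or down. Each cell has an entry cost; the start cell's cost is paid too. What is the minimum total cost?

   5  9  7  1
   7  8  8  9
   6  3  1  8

30

Cheapest: (0,0) -> (1,0) -> (2,0) -> (2,1) -> (2,2) -> (2,3)
  5 + 7 + 6 + 3 + 1 + 8 = 30
For comparison, the top-then-right route costs 39.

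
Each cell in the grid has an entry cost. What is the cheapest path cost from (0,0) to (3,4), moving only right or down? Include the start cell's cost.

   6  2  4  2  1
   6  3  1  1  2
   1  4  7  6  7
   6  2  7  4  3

Best path: (0,0) → (0,1) → (1,1) → (1,2) → (1,3) → (1,4) → (2,4) → (3,4)
Cost: 6 + 2 + 3 + 1 + 1 + 2 + 7 + 3 = 25
(Top row then right column would cost 27.)

25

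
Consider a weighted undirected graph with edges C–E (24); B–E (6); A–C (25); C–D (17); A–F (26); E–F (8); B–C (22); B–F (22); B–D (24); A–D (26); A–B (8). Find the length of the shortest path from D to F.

38

Comparing a few candidate routes:
D -> C -> E -> F: 17 + 24 + 8 = 49
D -> A -> F: 26 + 26 = 52
D -> A -> B -> E -> F: 26 + 8 + 6 + 8 = 48
D -> B -> F: 24 + 22 = 46
D -> B -> E -> F: 24 + 6 + 8 = 38
Shortest: 38.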